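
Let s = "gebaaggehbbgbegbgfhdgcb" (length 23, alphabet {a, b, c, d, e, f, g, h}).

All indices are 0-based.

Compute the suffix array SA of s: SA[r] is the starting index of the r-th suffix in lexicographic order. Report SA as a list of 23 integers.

rank→(start, suffix):
  0 → (3, 'aaggehbbgbegbgfhdgcb')
  1 → (4, 'aggehbbgbegbgfhdgcb')
  2 → (22, 'b')
  3 → (2, 'baaggehbbgbegbgfhdgcb')
  4 → (9, 'bbgbegbgfhdgcb')
  5 → (12, 'begbgfhdgcb')
  6 → (10, 'bgbegbgfhdgcb')
  7 → (15, 'bgfhdgcb')
  8 → (21, 'cb')
  9 → (19, 'dgcb')
  10 → (1, 'ebaaggehbbgbegbgfhdgcb')
  11 → (13, 'egbgfhdgcb')
  12 → (7, 'ehbbgbegbgfhdgcb')
  13 → (17, 'fhdgcb')
  14 → (11, 'gbegbgfhdgcb')
  15 → (14, 'gbgfhdgcb')
  16 → (20, 'gcb')
  17 → (0, 'gebaaggehbbgbegbgfhdgcb')
  18 → (6, 'gehbbgbegbgfhdgcb')
  19 → (16, 'gfhdgcb')
  20 → (5, 'ggehbbgbegbgfhdgcb')
  21 → (8, 'hbbgbegbgfhdgcb')
  22 → (18, 'hdgcb')

[3, 4, 22, 2, 9, 12, 10, 15, 21, 19, 1, 13, 7, 17, 11, 14, 20, 0, 6, 16, 5, 8, 18]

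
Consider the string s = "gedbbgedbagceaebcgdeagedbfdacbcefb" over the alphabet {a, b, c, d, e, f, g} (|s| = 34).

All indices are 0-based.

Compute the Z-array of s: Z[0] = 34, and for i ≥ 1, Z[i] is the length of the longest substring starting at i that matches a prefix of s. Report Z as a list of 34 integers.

Z[0]=34
i=1: fresh scan; Z[1]=0
i=2: fresh scan; Z[2]=0
i=3: fresh scan; Z[3]=0
i=4: fresh scan; Z[4]=0
i=5: fresh scan; Z[5]=4 extend→box=[5,9)
i=6: min(r-i=3, Z[1]=0)=0; Z[6]=0
i=7: min(r-i=2, Z[2]=0)=0; Z[7]=0
i=8: min(r-i=1, Z[3]=0)=0; Z[8]=0
i=9: fresh scan; Z[9]=0
i=10: fresh scan; Z[10]=1 extend→box=[10,11)
i=11: fresh scan; Z[11]=0
i=12: fresh scan; Z[12]=0
i=13: fresh scan; Z[13]=0
i=14: fresh scan; Z[14]=0
i=15: fresh scan; Z[15]=0
i=16: fresh scan; Z[16]=0
i=17: fresh scan; Z[17]=1 extend→box=[17,18)
i=18: fresh scan; Z[18]=0
i=19: fresh scan; Z[19]=0
i=20: fresh scan; Z[20]=0
i=21: fresh scan; Z[21]=4 extend→box=[21,25)
i=22: min(r-i=3, Z[1]=0)=0; Z[22]=0
i=23: min(r-i=2, Z[2]=0)=0; Z[23]=0
i=24: min(r-i=1, Z[3]=0)=0; Z[24]=0
i=25: fresh scan; Z[25]=0
i=26: fresh scan; Z[26]=0
i=27: fresh scan; Z[27]=0
i=28: fresh scan; Z[28]=0
i=29: fresh scan; Z[29]=0
i=30: fresh scan; Z[30]=0
i=31: fresh scan; Z[31]=0
i=32: fresh scan; Z[32]=0
i=33: fresh scan; Z[33]=0

[34, 0, 0, 0, 0, 4, 0, 0, 0, 0, 1, 0, 0, 0, 0, 0, 0, 1, 0, 0, 0, 4, 0, 0, 0, 0, 0, 0, 0, 0, 0, 0, 0, 0]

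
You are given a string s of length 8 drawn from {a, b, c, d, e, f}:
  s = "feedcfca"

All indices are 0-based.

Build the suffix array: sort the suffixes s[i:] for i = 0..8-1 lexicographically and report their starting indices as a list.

[7, 6, 4, 3, 2, 1, 5, 0]

rank→(start, suffix):
  0 → (7, 'a')
  1 → (6, 'ca')
  2 → (4, 'cfca')
  3 → (3, 'dcfca')
  4 → (2, 'edcfca')
  5 → (1, 'eedcfca')
  6 → (5, 'fca')
  7 → (0, 'feedcfca')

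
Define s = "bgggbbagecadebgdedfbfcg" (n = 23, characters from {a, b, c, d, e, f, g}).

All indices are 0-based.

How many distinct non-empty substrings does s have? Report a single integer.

rank→(start, suffix):
  0 → (10, 'adebgdedfbfcg')
  1 → (6, 'agecadebgdedfbfcg')
  2 → (5, 'bagecadebgdedfbfcg')
  3 → (4, 'bbagecadebgdedfbfcg')
  4 → (19, 'bfcg')
  5 → (13, 'bgdedfbfcg')
  6 → (0, 'bgggbbagecadebgdedfbfcg')
  7 → (9, 'cadebgdedfbfcg')
  8 → (21, 'cg')
  9 → (11, 'debgdedfbfcg')
  10 → (15, 'dedfbfcg')
  11 → (17, 'dfbfcg')
  12 → (12, 'ebgdedfbfcg')
  13 → (8, 'ecadebgdedfbfcg')
  14 → (16, 'edfbfcg')
  15 → (18, 'fbfcg')
  16 → (20, 'fcg')
  17 → (22, 'g')
  18 → (3, 'gbbagecadebgdedfbfcg')
  19 → (14, 'gdedfbfcg')
  20 → (7, 'gecadebgdedfbfcg')
  21 → (2, 'ggbbagecadebgdedfbfcg')
  22 → (1, 'gggbbagecadebgdedfbfcg')

SA = [10, 6, 5, 4, 19, 13, 0, 9, 21, 11, 15, 17, 12, 8, 16, 18, 20, 22, 3, 14, 7, 2, 1]
rank  pair      lcp
   1  s[10:],s[6:]  1  'a'
   2  s[6:],s[5:]  0  ''
   3  s[5:],s[4:]  1  'b'
   4  s[4:],s[19:]  1  'b'
   5  s[19:],s[13:]  1  'b'
   6  s[13:],s[0:]  2  'bg'
   7  s[0:],s[9:]  0  ''
   8  s[9:],s[21:]  1  'c'
   9  s[21:],s[11:]  0  ''
  10  s[11:],s[15:]  2  'de'
  11  s[15:],s[17:]  1  'd'
  12  s[17:],s[12:]  0  ''
  13  s[12:],s[8:]  1  'e'
  14  s[8:],s[16:]  1  'e'
  15  s[16:],s[18:]  0  ''
  16  s[18:],s[20:]  1  'f'
  17  s[20:],s[22:]  0  ''
  18  s[22:],s[3:]  1  'g'
  19  s[3:],s[14:]  1  'g'
  20  s[14:],s[7:]  1  'g'
  21  s[7:],s[2:]  1  'g'
  22  s[2:],s[1:]  2  'gg'

n(n+1)/2 = 23·24/2 = 276
Σ LCP = 0 + 1 + 0 + 1 + 1 + 1 + 2 + 0 + 1 + 0 + 2 + 1 + 0 + 1 + 1 + 0 + 1 + 0 + 1 + 1 + 1 + 1 + 2 = 19
distinct = 276 − 19 = 257

257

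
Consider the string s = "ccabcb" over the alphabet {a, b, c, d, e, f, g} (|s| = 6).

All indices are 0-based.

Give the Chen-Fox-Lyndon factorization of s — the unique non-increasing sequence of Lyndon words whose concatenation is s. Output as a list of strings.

["c", "c", "abcb"]

emit factor 1: 'c' (i=0, period=1)
emit factor 2: 'c' (i=1, period=1)
emit factor 3: 'abcb' (i=2, period=4)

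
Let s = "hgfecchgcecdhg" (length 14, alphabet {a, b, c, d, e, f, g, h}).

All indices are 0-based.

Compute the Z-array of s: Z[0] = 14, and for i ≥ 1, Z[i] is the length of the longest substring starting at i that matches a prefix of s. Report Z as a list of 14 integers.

[14, 0, 0, 0, 0, 0, 2, 0, 0, 0, 0, 0, 2, 0]

Z[0]=14
i=1: fresh scan; Z[1]=0
i=2: fresh scan; Z[2]=0
i=3: fresh scan; Z[3]=0
i=4: fresh scan; Z[4]=0
i=5: fresh scan; Z[5]=0
i=6: fresh scan; Z[6]=2 extend→box=[6,8)
i=7: min(r-i=1, Z[1]=0)=0; Z[7]=0
i=8: fresh scan; Z[8]=0
i=9: fresh scan; Z[9]=0
i=10: fresh scan; Z[10]=0
i=11: fresh scan; Z[11]=0
i=12: fresh scan; Z[12]=2 extend→box=[12,14)
i=13: min(r-i=1, Z[1]=0)=0; Z[13]=0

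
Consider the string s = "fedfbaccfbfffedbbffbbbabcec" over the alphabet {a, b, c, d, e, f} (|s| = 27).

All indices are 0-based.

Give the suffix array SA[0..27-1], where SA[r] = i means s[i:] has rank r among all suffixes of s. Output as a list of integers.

[22, 5, 21, 4, 20, 19, 15, 23, 16, 9, 26, 6, 24, 7, 14, 2, 25, 13, 1, 3, 18, 8, 12, 0, 17, 11, 10]

sorted suffixes:
  #0 SA[0]=22  'abcec'
  #1 SA[1]=5  'accfbfffedbbffbbbabcec'
  #2 SA[2]=21  'babcec'
  #3 SA[3]=4  'baccfbfffedbbffbbbabcec'
  #4 SA[4]=20  'bbabcec'
  #5 SA[5]=19  'bbbabcec'
  #6 SA[6]=15  'bbffbbbabcec'
  #7 SA[7]=23  'bcec'
  #8 SA[8]=16  'bffbbbabcec'
  #9 SA[9]=9  'bfffedbbffbbbabcec'
  #10 SA[10]=26  'c'
  #11 SA[11]=6  'ccfbfffedbbffbbbabcec'
  #12 SA[12]=24  'cec'
  #13 SA[13]=7  'cfbfffedbbffbbbabcec'
  #14 SA[14]=14  'dbbffbbbabcec'
  #15 SA[15]=2  'dfbaccfbfffedbbffbbbabcec'
  #16 SA[16]=25  'ec'
  #17 SA[17]=13  'edbbffbbbabcec'
  #18 SA[18]=1  'edfbaccfbfffedbbffbbbabcec'
  #19 SA[19]=3  'fbaccfbfffedbbffbbbabcec'
  #20 SA[20]=18  'fbbbabcec'
  #21 SA[21]=8  'fbfffedbbffbbbabcec'
  #22 SA[22]=12  'fedbbffbbbabcec'
  #23 SA[23]=0  'fedfbaccfbfffedbbffbbbabcec'
  #24 SA[24]=17  'ffbbbabcec'
  #25 SA[25]=11  'ffedbbffbbbabcec'
  #26 SA[26]=10  'fffedbbffbbbabcec'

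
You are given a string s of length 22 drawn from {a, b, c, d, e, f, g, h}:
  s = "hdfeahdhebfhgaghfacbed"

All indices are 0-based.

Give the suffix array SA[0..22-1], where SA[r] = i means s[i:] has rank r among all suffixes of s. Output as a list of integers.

rank | idx | suffix
   0 |  17 | acbed
   1 |  13 | aghfacbed
   2 |   4 | ahdhebfhgaghfacbed
   3 |  19 | bed
   4 |   9 | bfhgaghfacbed
   5 |  18 | cbed
   6 |  21 | d
   7 |   1 | dfeahdhebfhgaghfacbed
   8 |   6 | dhebfhgaghfacbed
   9 |   3 | eahdhebfhgaghfacbed
  10 |   8 | ebfhgaghfacbed
  11 |  20 | ed
  12 |  16 | facbed
  13 |   2 | feahdhebfhgaghfacbed
  14 |  10 | fhgaghfacbed
  15 |  12 | gaghfacbed
  16 |  14 | ghfacbed
  17 |   0 | hdfeahdhebfhgaghfacbed
  18 |   5 | hdhebfhgaghfacbed
  19 |   7 | hebfhgaghfacbed
  20 |  15 | hfacbed
  21 |  11 | hgaghfacbed

[17, 13, 4, 19, 9, 18, 21, 1, 6, 3, 8, 20, 16, 2, 10, 12, 14, 0, 5, 7, 15, 11]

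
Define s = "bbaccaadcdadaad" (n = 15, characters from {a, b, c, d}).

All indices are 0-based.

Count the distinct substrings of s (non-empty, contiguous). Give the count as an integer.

rank | idx | suffix
   0 |  12 | aad
   1 |   5 | aadcdadaad
   2 |   2 | accaadcdadaad
   3 |  13 | ad
   4 |  10 | adaad
   5 |   6 | adcdadaad
   6 |   1 | baccaadcdadaad
   7 |   0 | bbaccaadcdadaad
   8 |   4 | caadcdadaad
   9 |   3 | ccaadcdadaad
  10 |   8 | cdadaad
  11 |  14 | d
  12 |  11 | daad
  13 |   9 | dadaad
  14 |   7 | dcdadaad

SA = [12, 5, 2, 13, 10, 6, 1, 0, 4, 3, 8, 14, 11, 9, 7]
rank  pair      lcp
   1  s[12:],s[5:]  3  'aad'
   2  s[5:],s[2:]  1  'a'
   3  s[2:],s[13:]  1  'a'
   4  s[13:],s[10:]  2  'ad'
   5  s[10:],s[6:]  2  'ad'
   6  s[6:],s[1:]  0  ''
   7  s[1:],s[0:]  1  'b'
   8  s[0:],s[4:]  0  ''
   9  s[4:],s[3:]  1  'c'
  10  s[3:],s[8:]  1  'c'
  11  s[8:],s[14:]  0  ''
  12  s[14:],s[11:]  1  'd'
  13  s[11:],s[9:]  2  'da'
  14  s[9:],s[7:]  1  'd'

n(n+1)/2 = 15·16/2 = 120
Σ LCP = 0 + 3 + 1 + 1 + 2 + 2 + 0 + 1 + 0 + 1 + 1 + 0 + 1 + 2 + 1 = 16
distinct = 120 − 16 = 104

104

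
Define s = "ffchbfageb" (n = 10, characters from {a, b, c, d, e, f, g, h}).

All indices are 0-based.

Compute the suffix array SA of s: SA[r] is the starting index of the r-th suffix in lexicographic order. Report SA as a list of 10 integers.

rank→(start, suffix):
  0 → (6, 'ageb')
  1 → (9, 'b')
  2 → (4, 'bfageb')
  3 → (2, 'chbfageb')
  4 → (8, 'eb')
  5 → (5, 'fageb')
  6 → (1, 'fchbfageb')
  7 → (0, 'ffchbfageb')
  8 → (7, 'geb')
  9 → (3, 'hbfageb')

[6, 9, 4, 2, 8, 5, 1, 0, 7, 3]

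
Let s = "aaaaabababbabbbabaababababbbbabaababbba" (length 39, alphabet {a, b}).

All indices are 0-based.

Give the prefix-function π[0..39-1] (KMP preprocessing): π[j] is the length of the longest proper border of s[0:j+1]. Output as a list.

π[0] = 0
j=1 s[j]='a': π[1]=1 (border 'a')
j=2 s[j]='a': π[2]=2 (border 'aa')
j=3 s[j]='a': π[3]=3 (border 'aaa')
j=4 s[j]='a': π[4]=4 (border 'aaaa')
j=5 s[j]='b': k: 4→3→2→1→0; π[5]=0 (border '')
j=6 s[j]='a': π[6]=1 (border 'a')
j=7 s[j]='b': k: 1→0; π[7]=0 (border '')
j=8 s[j]='a': π[8]=1 (border 'a')
j=9 s[j]='b': k: 1→0; π[9]=0 (border '')
j=10 s[j]='b': π[10]=0 (border '')
j=11 s[j]='a': π[11]=1 (border 'a')
j=12 s[j]='b': k: 1→0; π[12]=0 (border '')
j=13 s[j]='b': π[13]=0 (border '')
j=14 s[j]='b': π[14]=0 (border '')
j=15 s[j]='a': π[15]=1 (border 'a')
j=16 s[j]='b': k: 1→0; π[16]=0 (border '')
j=17 s[j]='a': π[17]=1 (border 'a')
j=18 s[j]='a': π[18]=2 (border 'aa')
j=19 s[j]='b': k: 2→1→0; π[19]=0 (border '')
j=20 s[j]='a': π[20]=1 (border 'a')
j=21 s[j]='b': k: 1→0; π[21]=0 (border '')
j=22 s[j]='a': π[22]=1 (border 'a')
j=23 s[j]='b': k: 1→0; π[23]=0 (border '')
j=24 s[j]='a': π[24]=1 (border 'a')
j=25 s[j]='b': k: 1→0; π[25]=0 (border '')
j=26 s[j]='b': π[26]=0 (border '')
j=27 s[j]='b': π[27]=0 (border '')
j=28 s[j]='b': π[28]=0 (border '')
j=29 s[j]='a': π[29]=1 (border 'a')
j=30 s[j]='b': k: 1→0; π[30]=0 (border '')
j=31 s[j]='a': π[31]=1 (border 'a')
j=32 s[j]='a': π[32]=2 (border 'aa')
j=33 s[j]='b': k: 2→1→0; π[33]=0 (border '')
j=34 s[j]='a': π[34]=1 (border 'a')
j=35 s[j]='b': k: 1→0; π[35]=0 (border '')
j=36 s[j]='b': π[36]=0 (border '')
j=37 s[j]='b': π[37]=0 (border '')
j=38 s[j]='a': π[38]=1 (border 'a')

[0, 1, 2, 3, 4, 0, 1, 0, 1, 0, 0, 1, 0, 0, 0, 1, 0, 1, 2, 0, 1, 0, 1, 0, 1, 0, 0, 0, 0, 1, 0, 1, 2, 0, 1, 0, 0, 0, 1]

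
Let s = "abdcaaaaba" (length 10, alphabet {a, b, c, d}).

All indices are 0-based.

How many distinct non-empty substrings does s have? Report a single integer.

45

rank | idx | suffix
   0 |   9 | a
   1 |   4 | aaaaba
   2 |   5 | aaaba
   3 |   6 | aaba
   4 |   7 | aba
   5 |   0 | abdcaaaaba
   6 |   8 | ba
   7 |   1 | bdcaaaaba
   8 |   3 | caaaaba
   9 |   2 | dcaaaaba

SA = [9, 4, 5, 6, 7, 0, 8, 1, 3, 2]
i: (SA[i-1],SA[i]) lcp shared
  1: (9,4) 1 'a'
  2: (4,5) 3 'aaa'
  3: (5,6) 2 'aa'
  4: (6,7) 1 'a'
  5: (7,0) 2 'ab'
  6: (0,8) 0 ''
  7: (8,1) 1 'b'
  8: (1,3) 0 ''
  9: (3,2) 0 ''

n(n+1)/2 = 10·11/2 = 55
Σ LCP = 0 + 1 + 3 + 2 + 1 + 2 + 0 + 1 + 0 + 0 = 10
distinct = 55 − 10 = 45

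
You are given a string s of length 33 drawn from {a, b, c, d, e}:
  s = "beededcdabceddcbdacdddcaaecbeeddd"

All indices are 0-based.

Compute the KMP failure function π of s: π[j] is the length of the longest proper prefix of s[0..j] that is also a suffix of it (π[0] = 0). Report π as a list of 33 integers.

π[0] = 0
j=1 s[j]='e': π[1]=0 (border '')
j=2 s[j]='e': π[2]=0 (border '')
j=3 s[j]='d': π[3]=0 (border '')
j=4 s[j]='e': π[4]=0 (border '')
j=5 s[j]='d': π[5]=0 (border '')
j=6 s[j]='c': π[6]=0 (border '')
j=7 s[j]='d': π[7]=0 (border '')
j=8 s[j]='a': π[8]=0 (border '')
j=9 s[j]='b': π[9]=1 (border 'b')
j=10 s[j]='c': k: 1→0; π[10]=0 (border '')
j=11 s[j]='e': π[11]=0 (border '')
j=12 s[j]='d': π[12]=0 (border '')
j=13 s[j]='d': π[13]=0 (border '')
j=14 s[j]='c': π[14]=0 (border '')
j=15 s[j]='b': π[15]=1 (border 'b')
j=16 s[j]='d': k: 1→0; π[16]=0 (border '')
j=17 s[j]='a': π[17]=0 (border '')
j=18 s[j]='c': π[18]=0 (border '')
j=19 s[j]='d': π[19]=0 (border '')
j=20 s[j]='d': π[20]=0 (border '')
j=21 s[j]='d': π[21]=0 (border '')
j=22 s[j]='c': π[22]=0 (border '')
j=23 s[j]='a': π[23]=0 (border '')
j=24 s[j]='a': π[24]=0 (border '')
j=25 s[j]='e': π[25]=0 (border '')
j=26 s[j]='c': π[26]=0 (border '')
j=27 s[j]='b': π[27]=1 (border 'b')
j=28 s[j]='e': π[28]=2 (border 'be')
j=29 s[j]='e': π[29]=3 (border 'bee')
j=30 s[j]='d': π[30]=4 (border 'beed')
j=31 s[j]='d': k: 4→0; π[31]=0 (border '')
j=32 s[j]='d': π[32]=0 (border '')

[0, 0, 0, 0, 0, 0, 0, 0, 0, 1, 0, 0, 0, 0, 0, 1, 0, 0, 0, 0, 0, 0, 0, 0, 0, 0, 0, 1, 2, 3, 4, 0, 0]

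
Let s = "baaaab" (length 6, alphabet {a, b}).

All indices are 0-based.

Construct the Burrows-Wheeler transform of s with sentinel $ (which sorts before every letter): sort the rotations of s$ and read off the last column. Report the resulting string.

bbaaaa$

rank  rotation last
    0  $baaaab  b
    1  aaaab$b  b
    2  aaab$ba  a
    3  aab$baa  a
    4  ab$baaa  a
    5  b$baaaa  a
    6  baaaab$  $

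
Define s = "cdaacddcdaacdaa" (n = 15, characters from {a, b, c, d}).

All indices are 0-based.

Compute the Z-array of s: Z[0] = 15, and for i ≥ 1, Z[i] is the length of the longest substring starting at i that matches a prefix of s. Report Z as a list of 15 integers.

Z[0]=15
i=1: outside box; Z[1]=0
i=2: outside box; Z[2]=0
i=3: outside box; Z[3]=0
i=4: outside box; Z[4]=2 scan→box=[4,6)
i=5: min(r-i=1, Z[1]=0)=0; Z[5]=0
i=6: outside box; Z[6]=0
i=7: outside box; Z[7]=6 scan→box=[7,13)
i=8: min(r-i=5, Z[1]=0)=0; Z[8]=0
i=9: min(r-i=4, Z[2]=0)=0; Z[9]=0
i=10: min(r-i=3, Z[3]=0)=0; Z[10]=0
i=11: min(r-i=2, Z[4]=2)=2; Z[11]=4 scan→box=[11,15)
i=12: min(r-i=3, Z[1]=0)=0; Z[12]=0
i=13: min(r-i=2, Z[2]=0)=0; Z[13]=0
i=14: min(r-i=1, Z[3]=0)=0; Z[14]=0

[15, 0, 0, 0, 2, 0, 0, 6, 0, 0, 0, 4, 0, 0, 0]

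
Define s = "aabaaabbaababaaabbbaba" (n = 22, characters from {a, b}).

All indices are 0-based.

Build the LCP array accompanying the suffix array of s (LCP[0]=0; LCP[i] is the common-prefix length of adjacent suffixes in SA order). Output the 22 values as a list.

rank→(start, suffix):
  0 → (21, 'a')
  1 → (3, 'aaabbaababaaabbbaba')
  2 → (13, 'aaabbbaba')
  3 → (0, 'aabaaabbaababaaabbbaba')
  4 → (8, 'aababaaabbbaba')
  5 → (4, 'aabbaababaaabbbaba')
  6 → (14, 'aabbbaba')
  7 → (19, 'aba')
  8 → (1, 'abaaabbaababaaabbbaba')
  9 → (11, 'abaaabbbaba')
  10 → (9, 'ababaaabbbaba')
  11 → (5, 'abbaababaaabbbaba')
  12 → (15, 'abbbaba')
  13 → (20, 'ba')
  14 → (2, 'baaabbaababaaabbbaba')
  15 → (12, 'baaabbbaba')
  16 → (7, 'baababaaabbbaba')
  17 → (18, 'baba')
  18 → (10, 'babaaabbbaba')
  19 → (6, 'bbaababaaabbbaba')
  20 → (17, 'bbaba')
  21 → (16, 'bbbaba')

SA = [21, 3, 13, 0, 8, 4, 14, 19, 1, 11, 9, 5, 15, 20, 2, 12, 7, 18, 10, 6, 17, 16]
i: (SA[i-1],SA[i]) lcp shared
  1: (21,3) 1 'a'
  2: (3,13) 5 'aaabb'
  3: (13,0) 2 'aa'
  4: (0,8) 4 'aaba'
  5: (8,4) 3 'aab'
  6: (4,14) 4 'aabb'
  7: (14,19) 1 'a'
  8: (19,1) 3 'aba'
  9: (1,11) 7 'abaaabb'
  10: (11,9) 3 'aba'
  11: (9,5) 2 'ab'
  12: (5,15) 3 'abb'
  13: (15,20) 0 ''
  14: (20,2) 2 'ba'
  15: (2,12) 6 'baaabb'
  16: (12,7) 3 'baa'
  17: (7,18) 2 'ba'
  18: (18,10) 4 'baba'
  19: (10,6) 1 'b'
  20: (6,17) 3 'bba'
  21: (17,16) 2 'bb'

[0, 1, 5, 2, 4, 3, 4, 1, 3, 7, 3, 2, 3, 0, 2, 6, 3, 2, 4, 1, 3, 2]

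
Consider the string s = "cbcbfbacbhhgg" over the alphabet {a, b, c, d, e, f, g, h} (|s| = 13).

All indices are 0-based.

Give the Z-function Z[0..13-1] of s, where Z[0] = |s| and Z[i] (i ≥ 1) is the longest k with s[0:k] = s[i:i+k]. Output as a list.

Z[0]=13
i=1: outside box; Z[1]=0
i=2: outside box; Z[2]=2 scan→box=[2,4)
i=3: min(r-i=1, Z[1]=0)=0; Z[3]=0
i=4: outside box; Z[4]=0
i=5: outside box; Z[5]=0
i=6: outside box; Z[6]=0
i=7: outside box; Z[7]=2 scan→box=[7,9)
i=8: min(r-i=1, Z[1]=0)=0; Z[8]=0
i=9: outside box; Z[9]=0
i=10: outside box; Z[10]=0
i=11: outside box; Z[11]=0
i=12: outside box; Z[12]=0

[13, 0, 2, 0, 0, 0, 0, 2, 0, 0, 0, 0, 0]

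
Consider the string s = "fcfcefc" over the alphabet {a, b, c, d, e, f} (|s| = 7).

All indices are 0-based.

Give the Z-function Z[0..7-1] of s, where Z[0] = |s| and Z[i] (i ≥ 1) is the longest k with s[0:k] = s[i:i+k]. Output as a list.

[7, 0, 2, 0, 0, 2, 0]

Z[0]=7
i=1: i≥r, start 0; Z[1]=0
i=2: i≥r, start 0; Z[2]=2 scan→box=[2,4)
i=3: min(r-i=1, Z[1]=0)=0; Z[3]=0
i=4: i≥r, start 0; Z[4]=0
i=5: i≥r, start 0; Z[5]=2 scan→box=[5,7)
i=6: min(r-i=1, Z[1]=0)=0; Z[6]=0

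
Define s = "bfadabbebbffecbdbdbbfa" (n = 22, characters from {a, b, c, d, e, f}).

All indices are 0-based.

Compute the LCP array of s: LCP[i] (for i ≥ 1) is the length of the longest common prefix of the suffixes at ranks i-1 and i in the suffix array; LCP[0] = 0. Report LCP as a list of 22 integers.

rank | idx | suffix
   0 |  21 | a
   1 |   4 | abbebbffecbdbdbbfa
   2 |   2 | adabbebbffecbdbdbbfa
   3 |   5 | bbebbffecbdbdbbfa
   4 |  18 | bbfa
   5 |   8 | bbffecbdbdbbfa
   6 |  16 | bdbbfa
   7 |  14 | bdbdbbfa
   8 |   6 | bebbffecbdbdbbfa
   9 |  19 | bfa
  10 |   0 | bfadabbebbffecbdbdbbfa
  11 |   9 | bffecbdbdbbfa
  12 |  13 | cbdbdbbfa
  13 |   3 | dabbebbffecbdbdbbfa
  14 |  17 | dbbfa
  15 |  15 | dbdbbfa
  16 |   7 | ebbffecbdbdbbfa
  17 |  12 | ecbdbdbbfa
  18 |  20 | fa
  19 |   1 | fadabbebbffecbdbdbbfa
  20 |  11 | fecbdbdbbfa
  21 |  10 | ffecbdbdbbfa

SA = [21, 4, 2, 5, 18, 8, 16, 14, 6, 19, 0, 9, 13, 3, 17, 15, 7, 12, 20, 1, 11, 10]
rank  pair      lcp
   1  s[21:],s[4:]  1  'a'
   2  s[4:],s[2:]  1  'a'
   3  s[2:],s[5:]  0  ''
   4  s[5:],s[18:]  2  'bb'
   5  s[18:],s[8:]  3  'bbf'
   6  s[8:],s[16:]  1  'b'
   7  s[16:],s[14:]  3  'bdb'
   8  s[14:],s[6:]  1  'b'
   9  s[6:],s[19:]  1  'b'
  10  s[19:],s[0:]  3  'bfa'
  11  s[0:],s[9:]  2  'bf'
  12  s[9:],s[13:]  0  ''
  13  s[13:],s[3:]  0  ''
  14  s[3:],s[17:]  1  'd'
  15  s[17:],s[15:]  2  'db'
  16  s[15:],s[7:]  0  ''
  17  s[7:],s[12:]  1  'e'
  18  s[12:],s[20:]  0  ''
  19  s[20:],s[1:]  2  'fa'
  20  s[1:],s[11:]  1  'f'
  21  s[11:],s[10:]  1  'f'

[0, 1, 1, 0, 2, 3, 1, 3, 1, 1, 3, 2, 0, 0, 1, 2, 0, 1, 0, 2, 1, 1]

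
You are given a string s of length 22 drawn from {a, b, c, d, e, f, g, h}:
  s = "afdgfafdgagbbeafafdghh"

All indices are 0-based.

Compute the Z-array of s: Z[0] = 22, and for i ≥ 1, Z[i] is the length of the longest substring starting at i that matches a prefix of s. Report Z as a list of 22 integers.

Z[0]=22
i=1: outside box; Z[1]=0
i=2: outside box; Z[2]=0
i=3: outside box; Z[3]=0
i=4: outside box; Z[4]=0
i=5: outside box; Z[5]=4 extend→box=[5,9)
i=6: min(r-i=3, Z[1]=0)=0; Z[6]=0
i=7: min(r-i=2, Z[2]=0)=0; Z[7]=0
i=8: min(r-i=1, Z[3]=0)=0; Z[8]=0
i=9: outside box; Z[9]=1 extend→box=[9,10)
i=10: outside box; Z[10]=0
i=11: outside box; Z[11]=0
i=12: outside box; Z[12]=0
i=13: outside box; Z[13]=0
i=14: outside box; Z[14]=2 extend→box=[14,16)
i=15: min(r-i=1, Z[1]=0)=0; Z[15]=0
i=16: outside box; Z[16]=4 extend→box=[16,20)
i=17: min(r-i=3, Z[1]=0)=0; Z[17]=0
i=18: min(r-i=2, Z[2]=0)=0; Z[18]=0
i=19: min(r-i=1, Z[3]=0)=0; Z[19]=0
i=20: outside box; Z[20]=0
i=21: outside box; Z[21]=0

[22, 0, 0, 0, 0, 4, 0, 0, 0, 1, 0, 0, 0, 0, 2, 0, 4, 0, 0, 0, 0, 0]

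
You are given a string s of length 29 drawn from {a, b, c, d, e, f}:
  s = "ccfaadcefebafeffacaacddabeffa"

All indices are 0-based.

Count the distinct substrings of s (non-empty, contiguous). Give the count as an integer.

401

rank | idx | suffix
   0 |  28 | a
   1 |  18 | aacddabeffa
   2 |   3 | aadcefebafeffacaacddabeffa
   3 |  23 | abeffa
   4 |  16 | acaacddabeffa
   5 |  19 | acddabeffa
   6 |   4 | adcefebafeffacaacddabeffa
   7 |  11 | afeffacaacddabeffa
   8 |  10 | bafeffacaacddabeffa
   9 |  24 | beffa
  10 |  17 | caacddabeffa
  11 |   0 | ccfaadcefebafeffacaacddabeffa
  12 |  20 | cddabeffa
  13 |   6 | cefebafeffacaacddabeffa
  14 |   1 | cfaadcefebafeffacaacddabeffa
  15 |  22 | dabeffa
  16 |   5 | dcefebafeffacaacddabeffa
  17 |  21 | ddabeffa
  18 |   9 | ebafeffacaacddabeffa
  19 |   7 | efebafeffacaacddabeffa
  20 |  25 | effa
  21 |  13 | effacaacddabeffa
  22 |  27 | fa
  23 |   2 | faadcefebafeffacaacddabeffa
  24 |  15 | facaacddabeffa
  25 |   8 | febafeffacaacddabeffa
  26 |  12 | feffacaacddabeffa
  27 |  26 | ffa
  28 |  14 | ffacaacddabeffa

SA = [28, 18, 3, 23, 16, 19, 4, 11, 10, 24, 17, 0, 20, 6, 1, 22, 5, 21, 9, 7, 25, 13, 27, 2, 15, 8, 12, 26, 14]
[i] adj suffixes → lcp
  [1] 28/18 → 1 ('a')
  [2] 18/3 → 2 ('aa')
  [3] 3/23 → 1 ('a')
  [4] 23/16 → 1 ('a')
  [5] 16/19 → 2 ('ac')
  [6] 19/4 → 1 ('a')
  [7] 4/11 → 1 ('a')
  [8] 11/10 → 0 ('')
  [9] 10/24 → 1 ('b')
  [10] 24/17 → 0 ('')
  [11] 17/0 → 1 ('c')
  [12] 0/20 → 1 ('c')
  [13] 20/6 → 1 ('c')
  [14] 6/1 → 1 ('c')
  [15] 1/22 → 0 ('')
  [16] 22/5 → 1 ('d')
  [17] 5/21 → 1 ('d')
  [18] 21/9 → 0 ('')
  [19] 9/7 → 1 ('e')
  [20] 7/25 → 2 ('ef')
  [21] 25/13 → 4 ('effa')
  [22] 13/27 → 0 ('')
  [23] 27/2 → 2 ('fa')
  [24] 2/15 → 2 ('fa')
  [25] 15/8 → 1 ('f')
  [26] 8/12 → 2 ('fe')
  [27] 12/26 → 1 ('f')
  [28] 26/14 → 3 ('ffa')

n(n+1)/2 = 29·30/2 = 435
Σ LCP = 0 + 1 + 2 + 1 + 1 + 2 + 1 + 1 + 0 + 1 + 0 + 1 + 1 + 1 + 1 + 0 + 1 + 1 + 0 + 1 + 2 + 4 + 0 + 2 + 2 + 1 + 2 + 1 + 3 = 34
distinct = 435 − 34 = 401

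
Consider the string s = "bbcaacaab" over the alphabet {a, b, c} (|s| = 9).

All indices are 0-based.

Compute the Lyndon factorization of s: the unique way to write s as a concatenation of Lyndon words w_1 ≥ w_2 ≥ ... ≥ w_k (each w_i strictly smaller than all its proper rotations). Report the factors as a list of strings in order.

["bbc", "aac", "aab"]

emit factor 1: 'bbc' (i=0, period=3)
emit factor 2: 'aac' (i=3, period=3)
emit factor 3: 'aab' (i=6, period=3)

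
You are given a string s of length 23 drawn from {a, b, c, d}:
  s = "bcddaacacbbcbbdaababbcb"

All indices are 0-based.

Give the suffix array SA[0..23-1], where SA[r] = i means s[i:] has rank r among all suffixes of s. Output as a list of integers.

sorted suffixes:
  #0 SA[0]=15  'aababbcb'
  #1 SA[1]=4  'aacacbbcbbdaababbcb'
  #2 SA[2]=16  'ababbcb'
  #3 SA[3]=18  'abbcb'
  #4 SA[4]=5  'acacbbcbbdaababbcb'
  #5 SA[5]=7  'acbbcbbdaababbcb'
  #6 SA[6]=22  'b'
  #7 SA[7]=17  'babbcb'
  #8 SA[8]=19  'bbcb'
  #9 SA[9]=9  'bbcbbdaababbcb'
  #10 SA[10]=12  'bbdaababbcb'
  #11 SA[11]=20  'bcb'
  #12 SA[12]=10  'bcbbdaababbcb'
  #13 SA[13]=0  'bcddaacacbbcbbdaababbcb'
  #14 SA[14]=13  'bdaababbcb'
  #15 SA[15]=6  'cacbbcbbdaababbcb'
  #16 SA[16]=21  'cb'
  #17 SA[17]=8  'cbbcbbdaababbcb'
  #18 SA[18]=11  'cbbdaababbcb'
  #19 SA[19]=1  'cddaacacbbcbbdaababbcb'
  #20 SA[20]=14  'daababbcb'
  #21 SA[21]=3  'daacacbbcbbdaababbcb'
  #22 SA[22]=2  'ddaacacbbcbbdaababbcb'

[15, 4, 16, 18, 5, 7, 22, 17, 19, 9, 12, 20, 10, 0, 13, 6, 21, 8, 11, 1, 14, 3, 2]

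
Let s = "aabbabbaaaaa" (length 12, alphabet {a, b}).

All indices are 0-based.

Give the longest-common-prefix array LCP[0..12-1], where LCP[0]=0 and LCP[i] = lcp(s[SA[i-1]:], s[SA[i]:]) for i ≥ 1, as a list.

[0, 1, 2, 3, 4, 2, 1, 4, 0, 2, 1, 3]

sorted suffixes:
  #0 SA[0]=11  'a'
  #1 SA[1]=10  'aa'
  #2 SA[2]=9  'aaa'
  #3 SA[3]=8  'aaaa'
  #4 SA[4]=7  'aaaaa'
  #5 SA[5]=0  'aabbabbaaaaa'
  #6 SA[6]=4  'abbaaaaa'
  #7 SA[7]=1  'abbabbaaaaa'
  #8 SA[8]=6  'baaaaa'
  #9 SA[9]=3  'babbaaaaa'
  #10 SA[10]=5  'bbaaaaa'
  #11 SA[11]=2  'bbabbaaaaa'

SA = [11, 10, 9, 8, 7, 0, 4, 1, 6, 3, 5, 2]
rank  pair      lcp
   1  s[11:],s[10:]  1  'a'
   2  s[10:],s[9:]  2  'aa'
   3  s[9:],s[8:]  3  'aaa'
   4  s[8:],s[7:]  4  'aaaa'
   5  s[7:],s[0:]  2  'aa'
   6  s[0:],s[4:]  1  'a'
   7  s[4:],s[1:]  4  'abba'
   8  s[1:],s[6:]  0  ''
   9  s[6:],s[3:]  2  'ba'
  10  s[3:],s[5:]  1  'b'
  11  s[5:],s[2:]  3  'bba'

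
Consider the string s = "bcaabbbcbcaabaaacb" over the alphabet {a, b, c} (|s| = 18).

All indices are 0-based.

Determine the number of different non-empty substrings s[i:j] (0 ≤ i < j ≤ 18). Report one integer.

141

sorted suffixes:
  #0 SA[0]=13  'aaacb'
  #1 SA[1]=10  'aabaaacb'
  #2 SA[2]=2  'aabbbcbcaabaaacb'
  #3 SA[3]=14  'aacb'
  #4 SA[4]=11  'abaaacb'
  #5 SA[5]=3  'abbbcbcaabaaacb'
  #6 SA[6]=15  'acb'
  #7 SA[7]=17  'b'
  #8 SA[8]=12  'baaacb'
  #9 SA[9]=4  'bbbcbcaabaaacb'
  #10 SA[10]=5  'bbcbcaabaaacb'
  #11 SA[11]=8  'bcaabaaacb'
  #12 SA[12]=0  'bcaabbbcbcaabaaacb'
  #13 SA[13]=6  'bcbcaabaaacb'
  #14 SA[14]=9  'caabaaacb'
  #15 SA[15]=1  'caabbbcbcaabaaacb'
  #16 SA[16]=16  'cb'
  #17 SA[17]=7  'cbcaabaaacb'

SA = [13, 10, 2, 14, 11, 3, 15, 17, 12, 4, 5, 8, 0, 6, 9, 1, 16, 7]
rank  pair      lcp
   1  s[13:],s[10:]  2  'aa'
   2  s[10:],s[2:]  3  'aab'
   3  s[2:],s[14:]  2  'aa'
   4  s[14:],s[11:]  1  'a'
   5  s[11:],s[3:]  2  'ab'
   6  s[3:],s[15:]  1  'a'
   7  s[15:],s[17:]  0  ''
   8  s[17:],s[12:]  1  'b'
   9  s[12:],s[4:]  1  'b'
  10  s[4:],s[5:]  2  'bb'
  11  s[5:],s[8:]  1  'b'
  12  s[8:],s[0:]  5  'bcaab'
  13  s[0:],s[6:]  2  'bc'
  14  s[6:],s[9:]  0  ''
  15  s[9:],s[1:]  4  'caab'
  16  s[1:],s[16:]  1  'c'
  17  s[16:],s[7:]  2  'cb'

n(n+1)/2 = 18·19/2 = 171
Σ LCP = 0 + 2 + 3 + 2 + 1 + 2 + 1 + 0 + 1 + 1 + 2 + 1 + 5 + 2 + 0 + 4 + 1 + 2 = 30
distinct = 171 − 30 = 141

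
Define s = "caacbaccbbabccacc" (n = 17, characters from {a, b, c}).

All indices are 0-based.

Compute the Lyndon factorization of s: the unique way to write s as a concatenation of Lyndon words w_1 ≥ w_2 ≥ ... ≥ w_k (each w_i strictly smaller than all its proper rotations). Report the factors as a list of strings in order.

emit factor 1: 'c' (i=0, period=1)
emit factor 2: 'aacbaccbbabccacc' (i=1, period=16)

["c", "aacbaccbbabccacc"]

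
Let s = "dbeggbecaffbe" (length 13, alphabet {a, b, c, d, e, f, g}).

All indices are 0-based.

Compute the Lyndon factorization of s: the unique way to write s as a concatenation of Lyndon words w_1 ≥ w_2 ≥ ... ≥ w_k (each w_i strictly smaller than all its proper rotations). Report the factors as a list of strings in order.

["d", "begg", "bec", "affbe"]

emit factor 1: 'd' (i=0, period=1)
emit factor 2: 'begg' (i=1, period=4)
emit factor 3: 'bec' (i=5, period=3)
emit factor 4: 'affbe' (i=8, period=5)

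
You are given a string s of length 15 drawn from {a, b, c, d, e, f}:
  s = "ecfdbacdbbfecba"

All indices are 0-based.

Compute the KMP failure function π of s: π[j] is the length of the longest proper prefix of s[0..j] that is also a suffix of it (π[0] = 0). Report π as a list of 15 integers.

π[0] = 0
j=1 s[j]='c': π[1]=0 (border '')
j=2 s[j]='f': π[2]=0 (border '')
j=3 s[j]='d': π[3]=0 (border '')
j=4 s[j]='b': π[4]=0 (border '')
j=5 s[j]='a': π[5]=0 (border '')
j=6 s[j]='c': π[6]=0 (border '')
j=7 s[j]='d': π[7]=0 (border '')
j=8 s[j]='b': π[8]=0 (border '')
j=9 s[j]='b': π[9]=0 (border '')
j=10 s[j]='f': π[10]=0 (border '')
j=11 s[j]='e': π[11]=1 (border 'e')
j=12 s[j]='c': π[12]=2 (border 'ec')
j=13 s[j]='b': k: 2→0; π[13]=0 (border '')
j=14 s[j]='a': π[14]=0 (border '')

[0, 0, 0, 0, 0, 0, 0, 0, 0, 0, 0, 1, 2, 0, 0]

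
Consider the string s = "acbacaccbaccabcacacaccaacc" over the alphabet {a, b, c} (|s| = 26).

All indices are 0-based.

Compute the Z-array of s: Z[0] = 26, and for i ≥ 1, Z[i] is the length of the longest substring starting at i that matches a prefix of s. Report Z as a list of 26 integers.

[26, 0, 0, 2, 0, 2, 0, 0, 0, 2, 0, 0, 1, 0, 0, 2, 0, 2, 0, 2, 0, 0, 1, 2, 0, 0]

Z[0]=26
i=1: i≥r, start 0; Z[1]=0
i=2: i≥r, start 0; Z[2]=0
i=3: i≥r, start 0; Z[3]=2 extend→box=[3,5)
i=4: min(r-i=1, Z[1]=0)=0; Z[4]=0
i=5: i≥r, start 0; Z[5]=2 extend→box=[5,7)
i=6: min(r-i=1, Z[1]=0)=0; Z[6]=0
i=7: i≥r, start 0; Z[7]=0
i=8: i≥r, start 0; Z[8]=0
i=9: i≥r, start 0; Z[9]=2 extend→box=[9,11)
i=10: min(r-i=1, Z[1]=0)=0; Z[10]=0
i=11: i≥r, start 0; Z[11]=0
i=12: i≥r, start 0; Z[12]=1 extend→box=[12,13)
i=13: i≥r, start 0; Z[13]=0
i=14: i≥r, start 0; Z[14]=0
i=15: i≥r, start 0; Z[15]=2 extend→box=[15,17)
i=16: min(r-i=1, Z[1]=0)=0; Z[16]=0
i=17: i≥r, start 0; Z[17]=2 extend→box=[17,19)
i=18: min(r-i=1, Z[1]=0)=0; Z[18]=0
i=19: i≥r, start 0; Z[19]=2 extend→box=[19,21)
i=20: min(r-i=1, Z[1]=0)=0; Z[20]=0
i=21: i≥r, start 0; Z[21]=0
i=22: i≥r, start 0; Z[22]=1 extend→box=[22,23)
i=23: i≥r, start 0; Z[23]=2 extend→box=[23,25)
i=24: min(r-i=1, Z[1]=0)=0; Z[24]=0
i=25: i≥r, start 0; Z[25]=0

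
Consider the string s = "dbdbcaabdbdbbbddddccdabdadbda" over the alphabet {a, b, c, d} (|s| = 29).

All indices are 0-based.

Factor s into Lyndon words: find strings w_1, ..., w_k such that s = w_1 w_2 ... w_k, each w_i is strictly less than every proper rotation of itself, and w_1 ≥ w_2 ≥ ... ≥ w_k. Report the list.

emit factor 1: 'd' (i=0, period=1)
emit factor 2: 'bd' (i=1, period=2)
emit factor 3: 'bc' (i=3, period=2)
emit factor 4: 'aabdbdbbbddddccdabdadbd' (i=5, period=23)
emit factor 5: 'a' (i=28, period=1)

["d", "bd", "bc", "aabdbdbbbddddccdabdadbd", "a"]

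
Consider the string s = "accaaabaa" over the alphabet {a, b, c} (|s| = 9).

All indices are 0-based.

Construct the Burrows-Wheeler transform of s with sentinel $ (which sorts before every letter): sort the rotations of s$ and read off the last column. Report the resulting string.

rank  rotation    last
    0  $accaaabaa  a
    1  a$accaaaba  a
    2  aa$accaaab  b
    3  aaabaa$acc  c
    4  aabaa$acca  a
    5  abaa$accaa  a
    6  accaaabaa$  $
    7  baa$accaaa  a
    8  caaabaa$ac  c
    9  ccaaabaa$a  a

aabcaa$aca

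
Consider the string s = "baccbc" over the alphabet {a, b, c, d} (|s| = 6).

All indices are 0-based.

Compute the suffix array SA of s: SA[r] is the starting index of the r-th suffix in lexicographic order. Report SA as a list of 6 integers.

sorted suffixes:
  #0 SA[0]=1  'accbc'
  #1 SA[1]=0  'baccbc'
  #2 SA[2]=4  'bc'
  #3 SA[3]=5  'c'
  #4 SA[4]=3  'cbc'
  #5 SA[5]=2  'ccbc'

[1, 0, 4, 5, 3, 2]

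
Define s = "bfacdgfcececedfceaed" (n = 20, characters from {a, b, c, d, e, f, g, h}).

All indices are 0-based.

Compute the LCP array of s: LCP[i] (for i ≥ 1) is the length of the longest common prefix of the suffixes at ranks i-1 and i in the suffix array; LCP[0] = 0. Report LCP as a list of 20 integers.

[0, 1, 0, 0, 1, 2, 4, 2, 0, 1, 1, 0, 1, 3, 1, 2, 0, 1, 3, 0]

sorted suffixes:
  #0 SA[0]=2  'acdgfcececedfceaed'
  #1 SA[1]=17  'aed'
  #2 SA[2]=0  'bfacdgfcececedfceaed'
  #3 SA[3]=3  'cdgfcececedfceaed'
  #4 SA[4]=15  'ceaed'
  #5 SA[5]=7  'cececedfceaed'
  #6 SA[6]=9  'cecedfceaed'
  #7 SA[7]=11  'cedfceaed'
  #8 SA[8]=19  'd'
  #9 SA[9]=13  'dfceaed'
  #10 SA[10]=4  'dgfcececedfceaed'
  #11 SA[11]=16  'eaed'
  #12 SA[12]=8  'ececedfceaed'
  #13 SA[13]=10  'ecedfceaed'
  #14 SA[14]=18  'ed'
  #15 SA[15]=12  'edfceaed'
  #16 SA[16]=1  'facdgfcececedfceaed'
  #17 SA[17]=14  'fceaed'
  #18 SA[18]=6  'fcececedfceaed'
  #19 SA[19]=5  'gfcececedfceaed'

SA = [2, 17, 0, 3, 15, 7, 9, 11, 19, 13, 4, 16, 8, 10, 18, 12, 1, 14, 6, 5]
rank  pair      lcp
   1  s[2:],s[17:]  1  'a'
   2  s[17:],s[0:]  0  ''
   3  s[0:],s[3:]  0  ''
   4  s[3:],s[15:]  1  'c'
   5  s[15:],s[7:]  2  'ce'
   6  s[7:],s[9:]  4  'cece'
   7  s[9:],s[11:]  2  'ce'
   8  s[11:],s[19:]  0  ''
   9  s[19:],s[13:]  1  'd'
  10  s[13:],s[4:]  1  'd'
  11  s[4:],s[16:]  0  ''
  12  s[16:],s[8:]  1  'e'
  13  s[8:],s[10:]  3  'ece'
  14  s[10:],s[18:]  1  'e'
  15  s[18:],s[12:]  2  'ed'
  16  s[12:],s[1:]  0  ''
  17  s[1:],s[14:]  1  'f'
  18  s[14:],s[6:]  3  'fce'
  19  s[6:],s[5:]  0  ''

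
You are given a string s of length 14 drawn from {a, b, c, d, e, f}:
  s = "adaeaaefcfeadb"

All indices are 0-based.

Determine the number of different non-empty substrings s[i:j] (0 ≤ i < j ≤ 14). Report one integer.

rank→(start, suffix):
  0 → (4, 'aaefcfeadb')
  1 → (0, 'adaeaaefcfeadb')
  2 → (11, 'adb')
  3 → (2, 'aeaaefcfeadb')
  4 → (5, 'aefcfeadb')
  5 → (13, 'b')
  6 → (8, 'cfeadb')
  7 → (1, 'daeaaefcfeadb')
  8 → (12, 'db')
  9 → (3, 'eaaefcfeadb')
  10 → (10, 'eadb')
  11 → (6, 'efcfeadb')
  12 → (7, 'fcfeadb')
  13 → (9, 'feadb')

SA = [4, 0, 11, 2, 5, 13, 8, 1, 12, 3, 10, 6, 7, 9]
i: (SA[i-1],SA[i]) lcp shared
  1: (4,0) 1 'a'
  2: (0,11) 2 'ad'
  3: (11,2) 1 'a'
  4: (2,5) 2 'ae'
  5: (5,13) 0 ''
  6: (13,8) 0 ''
  7: (8,1) 0 ''
  8: (1,12) 1 'd'
  9: (12,3) 0 ''
  10: (3,10) 2 'ea'
  11: (10,6) 1 'e'
  12: (6,7) 0 ''
  13: (7,9) 1 'f'

n(n+1)/2 = 14·15/2 = 105
Σ LCP = 0 + 1 + 2 + 1 + 2 + 0 + 0 + 0 + 1 + 0 + 2 + 1 + 0 + 1 = 11
distinct = 105 − 11 = 94

94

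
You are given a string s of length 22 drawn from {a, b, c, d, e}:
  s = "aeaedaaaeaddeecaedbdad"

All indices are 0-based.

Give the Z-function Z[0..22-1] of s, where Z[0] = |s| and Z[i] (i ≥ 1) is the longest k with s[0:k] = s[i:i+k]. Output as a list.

[22, 0, 2, 0, 0, 1, 1, 3, 0, 1, 0, 0, 0, 0, 0, 2, 0, 0, 0, 0, 1, 0]

Z[0]=22
i=1: outside box; Z[1]=0
i=2: outside box; Z[2]=2 scan→box=[2,4)
i=3: min(r-i=1, Z[1]=0)=0; Z[3]=0
i=4: outside box; Z[4]=0
i=5: outside box; Z[5]=1 scan→box=[5,6)
i=6: outside box; Z[6]=1 scan→box=[6,7)
i=7: outside box; Z[7]=3 scan→box=[7,10)
i=8: min(r-i=2, Z[1]=0)=0; Z[8]=0
i=9: min(r-i=1, Z[2]=2)=1; Z[9]=1
i=10: outside box; Z[10]=0
i=11: outside box; Z[11]=0
i=12: outside box; Z[12]=0
i=13: outside box; Z[13]=0
i=14: outside box; Z[14]=0
i=15: outside box; Z[15]=2 scan→box=[15,17)
i=16: min(r-i=1, Z[1]=0)=0; Z[16]=0
i=17: outside box; Z[17]=0
i=18: outside box; Z[18]=0
i=19: outside box; Z[19]=0
i=20: outside box; Z[20]=1 scan→box=[20,21)
i=21: outside box; Z[21]=0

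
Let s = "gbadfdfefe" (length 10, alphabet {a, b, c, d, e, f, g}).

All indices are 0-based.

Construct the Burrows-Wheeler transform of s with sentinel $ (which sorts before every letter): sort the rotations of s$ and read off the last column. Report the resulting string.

ebgafffded$

rank  rotation     last
    0  $gbadfdfefe  e
    1  adfdfefe$gb  b
    2  badfdfefe$g  g
    3  dfdfefe$gba  a
    4  dfefe$gbadf  f
    5  e$gbadfdfef  f
    6  efe$gbadfdf  f
    7  fdfefe$gbad  d
    8  fe$gbadfdfe  e
    9  fefe$gbadfd  d
   10  gbadfdfefe$  $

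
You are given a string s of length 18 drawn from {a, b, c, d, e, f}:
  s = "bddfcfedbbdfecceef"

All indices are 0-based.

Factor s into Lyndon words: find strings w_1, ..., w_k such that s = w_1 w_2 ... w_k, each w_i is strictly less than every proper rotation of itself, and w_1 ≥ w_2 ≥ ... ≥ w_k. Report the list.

emit factor 1: 'bddfcfed' (i=0, period=8)
emit factor 2: 'bbdfecceef' (i=8, period=10)

["bddfcfed", "bbdfecceef"]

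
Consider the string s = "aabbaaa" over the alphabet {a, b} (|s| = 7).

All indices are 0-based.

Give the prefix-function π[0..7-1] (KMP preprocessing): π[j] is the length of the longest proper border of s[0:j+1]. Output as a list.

[0, 1, 0, 0, 1, 2, 2]

π[0] = 0
j=1 s[j]='a': π[1]=1 (border 'a')
j=2 s[j]='b': k: 1→0; π[2]=0 (border '')
j=3 s[j]='b': π[3]=0 (border '')
j=4 s[j]='a': π[4]=1 (border 'a')
j=5 s[j]='a': π[5]=2 (border 'aa')
j=6 s[j]='a': k: 2→1; π[6]=2 (border 'aa')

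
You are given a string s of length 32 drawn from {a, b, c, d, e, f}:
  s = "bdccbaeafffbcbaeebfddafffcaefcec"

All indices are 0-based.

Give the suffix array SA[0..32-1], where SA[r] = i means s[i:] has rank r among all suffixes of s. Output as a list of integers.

[5, 14, 26, 7, 21, 4, 13, 11, 0, 17, 31, 25, 3, 12, 2, 29, 20, 1, 19, 6, 16, 30, 15, 27, 10, 24, 28, 18, 9, 23, 8, 22]

rank→(start, suffix):
  0 → (5, 'aeafffbcbaeebfddafffcaefcec')
  1 → (14, 'aeebfddafffcaefcec')
  2 → (26, 'aefcec')
  3 → (7, 'afffbcbaeebfddafffcaefcec')
  4 → (21, 'afffcaefcec')
  5 → (4, 'baeafffbcbaeebfddafffcaefcec')
  6 → (13, 'baeebfddafffcaefcec')
  7 → (11, 'bcbaeebfddafffcaefcec')
  8 → (0, 'bdccbaeafffbcbaeebfddafffcaefcec')
  9 → (17, 'bfddafffcaefcec')
  10 → (31, 'c')
  11 → (25, 'caefcec')
  12 → (3, 'cbaeafffbcbaeebfddafffcaefcec')
  13 → (12, 'cbaeebfddafffcaefcec')
  14 → (2, 'ccbaeafffbcbaeebfddafffcaefcec')
  15 → (29, 'cec')
  16 → (20, 'dafffcaefcec')
  17 → (1, 'dccbaeafffbcbaeebfddafffcaefcec')
  18 → (19, 'ddafffcaefcec')
  19 → (6, 'eafffbcbaeebfddafffcaefcec')
  20 → (16, 'ebfddafffcaefcec')
  21 → (30, 'ec')
  22 → (15, 'eebfddafffcaefcec')
  23 → (27, 'efcec')
  24 → (10, 'fbcbaeebfddafffcaefcec')
  25 → (24, 'fcaefcec')
  26 → (28, 'fcec')
  27 → (18, 'fddafffcaefcec')
  28 → (9, 'ffbcbaeebfddafffcaefcec')
  29 → (23, 'ffcaefcec')
  30 → (8, 'fffbcbaeebfddafffcaefcec')
  31 → (22, 'fffcaefcec')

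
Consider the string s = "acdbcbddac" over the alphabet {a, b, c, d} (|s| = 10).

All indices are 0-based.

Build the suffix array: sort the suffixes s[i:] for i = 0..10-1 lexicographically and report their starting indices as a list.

rank→(start, suffix):
  0 → (8, 'ac')
  1 → (0, 'acdbcbddac')
  2 → (3, 'bcbddac')
  3 → (5, 'bddac')
  4 → (9, 'c')
  5 → (4, 'cbddac')
  6 → (1, 'cdbcbddac')
  7 → (7, 'dac')
  8 → (2, 'dbcbddac')
  9 → (6, 'ddac')

[8, 0, 3, 5, 9, 4, 1, 7, 2, 6]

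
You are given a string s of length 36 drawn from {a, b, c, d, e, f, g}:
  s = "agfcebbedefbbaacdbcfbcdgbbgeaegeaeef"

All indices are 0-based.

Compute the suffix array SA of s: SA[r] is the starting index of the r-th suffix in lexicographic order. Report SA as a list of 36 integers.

[13, 14, 32, 28, 0, 12, 11, 5, 24, 20, 17, 6, 25, 15, 21, 3, 18, 16, 8, 22, 31, 27, 4, 7, 33, 34, 9, 29, 35, 10, 19, 2, 23, 30, 26, 1]

rank | idx | suffix
   0 |  13 | aacdbcfbcdgbbgeaegeaeef
   1 |  14 | acdbcfbcdgbbgeaegeaeef
   2 |  32 | aeef
   3 |  28 | aegeaeef
   4 |   0 | agfcebbedefbbaacdbcfbcdgbbgeaegeaeef
   5 |  12 | baacdbcfbcdgbbgeaegeaeef
   6 |  11 | bbaacdbcfbcdgbbgeaegeaeef
   7 |   5 | bbedefbbaacdbcfbcdgbbgeaegeaeef
   8 |  24 | bbgeaegeaeef
   9 |  20 | bcdgbbgeaegeaeef
  10 |  17 | bcfbcdgbbgeaegeaeef
  11 |   6 | bedefbbaacdbcfbcdgbbgeaegeaeef
  12 |  25 | bgeaegeaeef
  13 |  15 | cdbcfbcdgbbgeaegeaeef
  14 |  21 | cdgbbgeaegeaeef
  15 |   3 | cebbedefbbaacdbcfbcdgbbgeaegeaeef
  16 |  18 | cfbcdgbbgeaegeaeef
  17 |  16 | dbcfbcdgbbgeaegeaeef
  18 |   8 | defbbaacdbcfbcdgbbgeaegeaeef
  19 |  22 | dgbbgeaegeaeef
  20 |  31 | eaeef
  21 |  27 | eaegeaeef
  22 |   4 | ebbedefbbaacdbcfbcdgbbgeaegeaeef
  23 |   7 | edefbbaacdbcfbcdgbbgeaegeaeef
  24 |  33 | eef
  25 |  34 | ef
  26 |   9 | efbbaacdbcfbcdgbbgeaegeaeef
  27 |  29 | egeaeef
  28 |  35 | f
  29 |  10 | fbbaacdbcfbcdgbbgeaegeaeef
  30 |  19 | fbcdgbbgeaegeaeef
  31 |   2 | fcebbedefbbaacdbcfbcdgbbgeaegeaeef
  32 |  23 | gbbgeaegeaeef
  33 |  30 | geaeef
  34 |  26 | geaegeaeef
  35 |   1 | gfcebbedefbbaacdbcfbcdgbbgeaegeaeef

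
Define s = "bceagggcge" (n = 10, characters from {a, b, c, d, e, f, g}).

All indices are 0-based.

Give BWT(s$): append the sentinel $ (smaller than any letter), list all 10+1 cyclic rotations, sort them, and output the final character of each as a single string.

rank  rotation     last
    0  $bceagggcge  e
    1  agggcge$bce  e
    2  bceagggcge$  $
    3  ceagggcge$b  b
    4  cge$bceaggg  g
    5  e$bceagggcg  g
    6  eagggcge$bc  c
    7  gcge$bceagg  g
    8  ge$bceagggc  c
    9  ggcge$bceag  g
   10  gggcge$bcea  a

ee$bggcgcga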